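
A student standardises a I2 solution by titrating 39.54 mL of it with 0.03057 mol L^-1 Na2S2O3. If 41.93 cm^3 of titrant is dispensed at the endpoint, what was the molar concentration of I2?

n(Na2S2O3) = 0.03057 x 0.04193 = 0.001282 mol.
From the balanced equation, 2 mol Na2S2O3 reacts with 1 mol I2, so n(I2) = 0.001282 x 1/2 = 0.0006409 mol.
[I2] = 0.0006409 / 0.03954 L = 0.0162 M.

0.0162 M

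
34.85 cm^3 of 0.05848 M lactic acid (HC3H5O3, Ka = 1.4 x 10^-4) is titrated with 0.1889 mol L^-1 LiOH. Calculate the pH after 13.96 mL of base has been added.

12.09

n(acid) = 0.05848 x 0.03485 = 0.002038 mol; n(LiOH) added = 0.1889 x 0.01396 = 0.002637 mol.
Base is in excess by 0.002637 - 0.002038 = 0.0005990 mol in a total volume of 0.04881 L.
[OH^-] = 0.0005990/0.04881 = 0.01227 M, so pOH = 1.91 and pH = 14.00 - 1.91 = 12.09.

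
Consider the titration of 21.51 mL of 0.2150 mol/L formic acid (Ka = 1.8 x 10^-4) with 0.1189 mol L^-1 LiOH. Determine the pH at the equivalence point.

8.31

n(HCOOH) = 0.2150 x 0.02151 = 0.004625 mol; V(LiOH) at equivalence = 0.004625/0.1189 = 0.03890 L.
At equivalence all the acid is converted to HCOO-; total volume = 0.02151 + 0.03890 = 0.06041 L, so [HCOO-] = 0.004625/0.06041 = 0.07656 M.
Kb = Kw/Ka = 1.0e-14 / 1.8 x 10^-4 = 5.56e-11.
[OH^-] = sqrt(Kb x [HCOO-]) = sqrt(5.56e-11 x 0.07656) = 2.06e-6 M.
pOH = 5.69, so pH = 14.00 - 5.69 = 8.31.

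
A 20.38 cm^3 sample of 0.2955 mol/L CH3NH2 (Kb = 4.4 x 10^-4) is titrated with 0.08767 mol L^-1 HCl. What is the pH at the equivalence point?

n(CH3NH2) = 0.2955 x 0.02038 = 0.006022 mol; V(HCl) at equivalence = 0.006022/0.08767 = 0.06869 L.
At equivalence the base is fully converted to CH3NH3+; total volume = 0.08907 L, so [CH3NH3+] = 0.006022/0.08907 = 0.06761 M.
Ka(CH3NH3+) = Kw/Kb = 1.0e-14 / 4.4 x 10^-4 = 2.27e-11.
[H^+] = sqrt(Ka x [CH3NH3+]) = sqrt(2.27e-11 x 0.06761) = 1.24e-6 M.
pH = -log(1.24e-6) = 5.91.

5.91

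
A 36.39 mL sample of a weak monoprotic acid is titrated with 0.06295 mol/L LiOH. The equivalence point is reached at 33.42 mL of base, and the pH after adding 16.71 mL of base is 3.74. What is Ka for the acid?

1.8 x 10^-4

16.71 mL is half of the equivalence volume, so this is the half-equivalence point where [HA] = [A^-].
At half-equivalence pH = pKa, so pKa = 3.74.
Ka = 10^(-3.74) = 1.8 x 10^-4.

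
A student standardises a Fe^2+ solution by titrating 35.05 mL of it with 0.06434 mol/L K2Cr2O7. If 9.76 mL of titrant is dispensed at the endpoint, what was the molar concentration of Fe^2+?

n(K2Cr2O7) = 0.06434 x 0.009760 = 0.0006280 mol.
From the balanced equation, 1 mol K2Cr2O7 reacts with 6 mol Fe^2+, so n(Fe^2+) = 0.0006280 x 6/1 = 0.003768 mol.
[Fe^2+] = 0.003768 / 0.03505 L = 0.107 M.

0.107 M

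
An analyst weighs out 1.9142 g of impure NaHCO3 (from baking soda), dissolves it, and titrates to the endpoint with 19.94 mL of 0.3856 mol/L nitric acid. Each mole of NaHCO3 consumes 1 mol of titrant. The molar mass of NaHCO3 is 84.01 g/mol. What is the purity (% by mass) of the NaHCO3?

n(HNO3) = 0.3856 x 0.01994 = 0.007689 mol.
n(NaHCO3) = 0.007689 / 1 = 0.007689 mol.
mass of NaHCO3 = 0.007689 x 84.01 = 0.6459 g.
% purity = 0.6459 / 1.9142 x 100 = 33.7%.

33.7%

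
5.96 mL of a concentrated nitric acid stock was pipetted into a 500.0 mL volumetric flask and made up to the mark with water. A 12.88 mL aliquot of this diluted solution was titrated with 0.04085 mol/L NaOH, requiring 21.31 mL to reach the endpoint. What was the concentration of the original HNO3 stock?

5.67 M

n(NaOH) = 0.04085 x 0.02131 = 0.0008705 mol.
n(HNO3) in the aliquot = 0.0008705 mol.
[diluted HNO3] = 0.0008705 / 0.01288 = 0.06759 M.
Dilution factor = 500.0/5.960 = 83.89, so [stock] = 0.06759 x 83.89 = 5.67 M.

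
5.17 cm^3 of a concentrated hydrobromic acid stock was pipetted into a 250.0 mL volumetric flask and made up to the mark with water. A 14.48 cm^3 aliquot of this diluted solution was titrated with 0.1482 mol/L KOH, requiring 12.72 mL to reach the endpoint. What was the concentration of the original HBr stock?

n(KOH) = 0.1482 x 0.01272 = 0.001885 mol.
n(HBr) in the aliquot = 0.001885 mol.
[diluted HBr] = 0.001885 / 0.01448 = 0.1302 M.
Dilution factor = 250.0/5.170 = 48.36, so [stock] = 0.1302 x 48.36 = 6.30 M.

6.30 M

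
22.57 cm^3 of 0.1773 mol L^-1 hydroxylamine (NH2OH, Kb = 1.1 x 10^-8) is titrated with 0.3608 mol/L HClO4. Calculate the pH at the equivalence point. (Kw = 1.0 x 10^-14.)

3.48

n(NH2OH) = 0.1773 x 0.02257 = 0.004002 mol; V(HClO4) at equivalence = 0.004002/0.3608 = 0.01109 L.
At equivalence the base is fully converted to NH3OH+; total volume = 0.03366 L, so [NH3OH+] = 0.004002/0.03366 = 0.1189 M.
Ka(NH3OH+) = Kw/Kb = 1.0e-14 / 1.1 x 10^-8 = 9.09e-7.
[H^+] = sqrt(Ka x [NH3OH+]) = sqrt(9.09e-7 x 0.1189) = 0.000329 M.
pH = -log(0.000329) = 3.48.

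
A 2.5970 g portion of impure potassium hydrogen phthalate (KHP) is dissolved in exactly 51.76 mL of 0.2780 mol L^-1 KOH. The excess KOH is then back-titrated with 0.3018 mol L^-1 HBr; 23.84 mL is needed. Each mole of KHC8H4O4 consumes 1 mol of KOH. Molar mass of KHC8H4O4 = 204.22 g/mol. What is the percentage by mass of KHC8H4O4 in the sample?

56.6%

Total n(KOH) added = 0.2780 x 0.05176 = 0.01439 mol.
n(HBr) used = 0.3018 x 0.02384 = 0.007195 mol, which equals the excess n(KOH).
So n(KOH) consumed by the sample = 0.01439 - 0.007195 = 0.007194 mol.
n(KHC8H4O4) = 0.007194 / 1 = 0.007194 mol.
mass KHC8H4O4 = 0.007194 x 204.22 = 1.469 g, so %KHC8H4O4 = 1.469/2.5970 x 100 = 56.6%.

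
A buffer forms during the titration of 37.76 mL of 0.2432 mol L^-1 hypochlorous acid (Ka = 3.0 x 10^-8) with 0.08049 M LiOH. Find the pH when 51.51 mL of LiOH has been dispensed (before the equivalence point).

7.44

Initial n(HClO) = 0.2432 x 0.03776 = 0.009183 mol.
n(LiOH) added = 0.08049 x 0.05151 = 0.004146 mol, converting that many moles of HClO to ClO-.
Remaining n(HClO) = 0.005037 mol; n(ClO-) = 0.004146 mol.
By Henderson-Hasselbalch, pH = pKa + log([A^-]/[HA]) = 7.52 + log(0.004146/0.005037) = 7.52 + (-0.08) = 7.44.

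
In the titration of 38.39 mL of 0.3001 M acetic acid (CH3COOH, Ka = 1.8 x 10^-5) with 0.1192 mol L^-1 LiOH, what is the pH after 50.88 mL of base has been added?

4.79

Initial n(CH3COOH) = 0.3001 x 0.03839 = 0.01152 mol.
n(LiOH) added = 0.1192 x 0.05088 = 0.006065 mol, converting that many moles of CH3COOH to CH3COO-.
Remaining n(CH3COOH) = 0.005456 mol; n(CH3COO-) = 0.006065 mol.
By Henderson-Hasselbalch, pH = pKa + log([A^-]/[HA]) = 4.74 + log(0.006065/0.005456) = 4.74 + (+0.05) = 4.79.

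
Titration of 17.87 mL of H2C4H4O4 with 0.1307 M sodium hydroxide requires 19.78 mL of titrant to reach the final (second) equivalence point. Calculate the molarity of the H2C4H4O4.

0.0723 M

n(NaOH) = 0.1307 x 0.01978 = 0.002585 mol.
At the final (second) equivalence point, 2 mol OH^- react per mol H2C4H4O4, so n(H2C4H4O4) = 0.002585 / 2 = 0.001293 mol.
[H2C4H4O4] = 0.001293 / 0.01787 L = 0.0723 M.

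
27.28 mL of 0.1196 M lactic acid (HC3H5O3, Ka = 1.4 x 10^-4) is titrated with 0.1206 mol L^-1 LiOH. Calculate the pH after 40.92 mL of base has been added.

n(acid) = 0.1196 x 0.02728 = 0.003263 mol; n(LiOH) added = 0.1206 x 0.04092 = 0.004935 mol.
Base is in excess by 0.004935 - 0.003263 = 0.001672 mol in a total volume of 0.06820 L.
[OH^-] = 0.001672/0.06820 = 0.02452 M, so pOH = 1.61 and pH = 14.00 - 1.61 = 12.39.

12.39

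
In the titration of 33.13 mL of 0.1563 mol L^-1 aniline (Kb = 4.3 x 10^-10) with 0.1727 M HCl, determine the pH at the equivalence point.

2.86

n(C6H5NH2) = 0.1563 x 0.03313 = 0.005178 mol; V(HCl) at equivalence = 0.005178/0.1727 = 0.02998 L.
At equivalence the base is fully converted to C6H5NH3+; total volume = 0.06311 L, so [C6H5NH3+] = 0.005178/0.06311 = 0.08205 M.
Ka(C6H5NH3+) = Kw/Kb = 1.0e-14 / 4.3 x 10^-10 = 2.33e-5.
[H^+] = sqrt(Ka x [C6H5NH3+]) = sqrt(2.33e-5 x 0.08205) = 0.00138 M.
pH = -log(0.00138) = 2.86.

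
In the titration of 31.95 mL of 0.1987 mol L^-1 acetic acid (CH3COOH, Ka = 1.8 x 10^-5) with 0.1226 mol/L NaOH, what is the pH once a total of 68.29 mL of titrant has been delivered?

n(acid) = 0.1987 x 0.03195 = 0.006348 mol; n(NaOH) added = 0.1226 x 0.06829 = 0.008372 mol.
Base is in excess by 0.008372 - 0.006348 = 0.002024 mol in a total volume of 0.1002 L.
[OH^-] = 0.002024/0.1002 = 0.02019 M, so pOH = 1.69 and pH = 14.00 - 1.69 = 12.31.

12.31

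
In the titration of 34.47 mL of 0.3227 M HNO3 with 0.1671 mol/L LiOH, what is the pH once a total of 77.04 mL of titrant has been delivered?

12.20

n(acid) = 0.3227 x 0.03447 = 0.01112 mol; n(LiOH) added = 0.1671 x 0.07704 = 0.01287 mol.
Base is in excess by 0.01287 - 0.01112 = 0.001750 mol in a total volume of 0.1115 L.
[OH^-] = 0.001750/0.1115 = 0.01569 M, so pOH = 1.80 and pH = 14.00 - 1.80 = 12.20.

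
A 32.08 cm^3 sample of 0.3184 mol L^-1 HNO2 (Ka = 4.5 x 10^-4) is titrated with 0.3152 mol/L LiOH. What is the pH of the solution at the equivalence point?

n(HNO2) = 0.3184 x 0.03208 = 0.01021 mol; V(LiOH) at equivalence = 0.01021/0.3152 = 0.03241 L.
At equivalence all the acid is converted to NO2-; total volume = 0.03208 + 0.03241 = 0.06449 L, so [NO2-] = 0.01021/0.06449 = 0.1584 M.
Kb = Kw/Ka = 1.0e-14 / 4.5 x 10^-4 = 2.22e-11.
[OH^-] = sqrt(Kb x [NO2-]) = sqrt(2.22e-11 x 0.1584) = 1.88e-6 M.
pOH = 5.73, so pH = 14.00 - 5.73 = 8.27.

8.27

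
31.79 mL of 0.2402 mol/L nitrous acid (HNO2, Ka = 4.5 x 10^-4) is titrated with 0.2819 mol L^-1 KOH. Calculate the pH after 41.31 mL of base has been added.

n(acid) = 0.2402 x 0.03179 = 0.007636 mol; n(KOH) added = 0.2819 x 0.04131 = 0.01165 mol.
Base is in excess by 0.01165 - 0.007636 = 0.004009 mol in a total volume of 0.07310 L.
[OH^-] = 0.004009/0.07310 = 0.05485 M, so pOH = 1.26 and pH = 14.00 - 1.26 = 12.74.

12.74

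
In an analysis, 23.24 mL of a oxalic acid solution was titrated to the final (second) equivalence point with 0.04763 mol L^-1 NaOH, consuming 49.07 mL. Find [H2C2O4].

n(NaOH) = 0.04763 x 0.04907 = 0.002337 mol.
At the final (second) equivalence point, 2 mol OH^- react per mol H2C2O4, so n(H2C2O4) = 0.002337 / 2 = 0.001169 mol.
[H2C2O4] = 0.001169 / 0.02324 L = 0.0503 M.

0.0503 M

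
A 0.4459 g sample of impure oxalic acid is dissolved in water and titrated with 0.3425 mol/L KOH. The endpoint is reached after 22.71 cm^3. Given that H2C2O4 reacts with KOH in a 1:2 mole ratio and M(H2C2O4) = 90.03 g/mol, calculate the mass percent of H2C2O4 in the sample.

n(KOH) = 0.3425 x 0.02271 = 0.007778 mol.
n(H2C2O4) = 0.007778 / 2 = 0.003889 mol.
mass of H2C2O4 = 0.003889 x 90.03 = 0.3501 g.
% purity = 0.3501 / 0.4459 x 100 = 78.5%.

78.5%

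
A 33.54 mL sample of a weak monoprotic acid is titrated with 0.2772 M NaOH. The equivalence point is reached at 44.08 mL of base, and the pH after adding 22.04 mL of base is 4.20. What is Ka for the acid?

6.3 x 10^-5

22.04 mL is half of the equivalence volume, so this is the half-equivalence point where [HA] = [A^-].
At half-equivalence pH = pKa, so pKa = 4.20.
Ka = 10^(-4.20) = 6.3 x 10^-5.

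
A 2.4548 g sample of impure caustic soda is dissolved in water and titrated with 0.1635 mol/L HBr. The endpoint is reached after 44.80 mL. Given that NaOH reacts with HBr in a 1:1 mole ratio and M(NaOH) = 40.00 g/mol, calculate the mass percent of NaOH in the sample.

11.9%

n(HBr) = 0.1635 x 0.04480 = 0.007325 mol.
n(NaOH) = 0.007325 / 1 = 0.007325 mol.
mass of NaOH = 0.007325 x 40.00 = 0.2930 g.
% purity = 0.2930 / 2.4548 x 100 = 11.9%.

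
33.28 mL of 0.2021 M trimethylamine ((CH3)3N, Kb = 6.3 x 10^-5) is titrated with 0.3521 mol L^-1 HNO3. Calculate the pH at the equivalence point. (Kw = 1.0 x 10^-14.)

n((CH3)3N) = 0.2021 x 0.03328 = 0.006726 mol; V(HNO3) at equivalence = 0.006726/0.3521 = 0.01910 L.
At equivalence the base is fully converted to (CH3)3NH+; total volume = 0.05238 L, so [(CH3)3NH+] = 0.006726/0.05238 = 0.1284 M.
Ka((CH3)3NH+) = Kw/Kb = 1.0e-14 / 6.3 x 10^-5 = 1.59e-10.
[H^+] = sqrt(Ka x [(CH3)3NH+]) = sqrt(1.59e-10 x 0.1284) = 4.51e-6 M.
pH = -log(4.51e-6) = 5.35.

5.35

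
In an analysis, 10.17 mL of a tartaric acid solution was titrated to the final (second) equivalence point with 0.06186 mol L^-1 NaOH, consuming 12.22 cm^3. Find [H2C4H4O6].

0.0372 M

n(NaOH) = 0.06186 x 0.01222 = 0.0007559 mol.
At the final (second) equivalence point, 2 mol OH^- react per mol H2C4H4O6, so n(H2C4H4O6) = 0.0007559 / 2 = 0.0003780 mol.
[H2C4H4O6] = 0.0003780 / 0.01017 L = 0.0372 M.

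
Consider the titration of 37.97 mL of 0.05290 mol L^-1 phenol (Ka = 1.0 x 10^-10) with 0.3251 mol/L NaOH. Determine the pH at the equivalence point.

11.33

n(C6H5OH) = 0.05290 x 0.03797 = 0.002009 mol; V(NaOH) at equivalence = 0.002009/0.3251 = 0.006178 L.
At equivalence all the acid is converted to C6H5O-; total volume = 0.03797 + 0.006178 = 0.04415 L, so [C6H5O-] = 0.002009/0.04415 = 0.04550 M.
Kb = Kw/Ka = 1.0e-14 / 1.0 x 10^-10 = 0.000100.
[OH^-] = sqrt(Kb x [C6H5O-]) = sqrt(0.000100 x 0.04550) = 0.00213 M.
pOH = 2.67, so pH = 14.00 - 2.67 = 11.33.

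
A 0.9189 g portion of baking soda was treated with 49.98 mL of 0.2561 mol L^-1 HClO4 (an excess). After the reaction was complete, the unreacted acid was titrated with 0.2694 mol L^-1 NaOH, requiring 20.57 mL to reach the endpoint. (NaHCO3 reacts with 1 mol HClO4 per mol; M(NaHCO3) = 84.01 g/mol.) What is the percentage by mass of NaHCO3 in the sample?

Total n(HClO4) added = 0.2561 x 0.04998 = 0.01280 mol.
n(NaOH) used = 0.2694 x 0.02057 = 0.005542 mol, which equals the excess n(HClO4).
So n(HClO4) consumed by the sample = 0.01280 - 0.005542 = 0.007258 mol.
n(NaHCO3) = 0.007258 / 1 = 0.007258 mol.
mass NaHCO3 = 0.007258 x 84.01 = 0.6098 g, so %NaHCO3 = 0.6098/0.9189 x 100 = 66.4%.

66.4%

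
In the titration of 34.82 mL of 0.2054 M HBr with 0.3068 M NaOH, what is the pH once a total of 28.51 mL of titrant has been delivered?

n(acid) = 0.2054 x 0.03482 = 0.007152 mol; n(NaOH) added = 0.3068 x 0.02851 = 0.008747 mol.
Base is in excess by 0.008747 - 0.007152 = 0.001595 mol in a total volume of 0.06333 L.
[OH^-] = 0.001595/0.06333 = 0.02518 M, so pOH = 1.60 and pH = 14.00 - 1.60 = 12.40.

12.40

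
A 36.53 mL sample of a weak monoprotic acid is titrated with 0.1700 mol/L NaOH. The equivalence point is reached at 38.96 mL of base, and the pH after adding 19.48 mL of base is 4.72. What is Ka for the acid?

1.9 x 10^-5

19.48 mL is half of the equivalence volume, so this is the half-equivalence point where [HA] = [A^-].
At half-equivalence pH = pKa, so pKa = 4.72.
Ka = 10^(-4.72) = 1.9 x 10^-5.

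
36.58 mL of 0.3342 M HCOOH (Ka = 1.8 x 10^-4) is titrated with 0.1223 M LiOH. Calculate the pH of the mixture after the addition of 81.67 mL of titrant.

4.39

Initial n(HCOOH) = 0.3342 x 0.03658 = 0.01223 mol.
n(LiOH) added = 0.1223 x 0.08167 = 0.009988 mol, converting that many moles of HCOOH to HCOO-.
Remaining n(HCOOH) = 0.002237 mol; n(HCOO-) = 0.009988 mol.
By Henderson-Hasselbalch, pH = pKa + log([A^-]/[HA]) = 3.74 + log(0.009988/0.002237) = 3.74 + (+0.65) = 4.39.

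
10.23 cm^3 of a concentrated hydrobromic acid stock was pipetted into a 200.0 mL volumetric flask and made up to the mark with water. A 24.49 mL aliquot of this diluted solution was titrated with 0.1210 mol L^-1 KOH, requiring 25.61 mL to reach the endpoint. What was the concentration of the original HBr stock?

n(KOH) = 0.1210 x 0.02561 = 0.003099 mol.
n(HBr) in the aliquot = 0.003099 mol.
[diluted HBr] = 0.003099 / 0.02449 = 0.1265 M.
Dilution factor = 200.0/10.23 = 19.55, so [stock] = 0.1265 x 19.55 = 2.47 M.

2.47 M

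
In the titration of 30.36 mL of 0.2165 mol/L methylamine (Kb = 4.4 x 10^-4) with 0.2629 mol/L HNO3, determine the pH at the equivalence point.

n(CH3NH2) = 0.2165 x 0.03036 = 0.006573 mol; V(HNO3) at equivalence = 0.006573/0.2629 = 0.02500 L.
At equivalence the base is fully converted to CH3NH3+; total volume = 0.05536 L, so [CH3NH3+] = 0.006573/0.05536 = 0.1187 M.
Ka(CH3NH3+) = Kw/Kb = 1.0e-14 / 4.4 x 10^-4 = 2.27e-11.
[H^+] = sqrt(Ka x [CH3NH3+]) = sqrt(2.27e-11 x 0.1187) = 1.64e-6 M.
pH = -log(1.64e-6) = 5.78.

5.78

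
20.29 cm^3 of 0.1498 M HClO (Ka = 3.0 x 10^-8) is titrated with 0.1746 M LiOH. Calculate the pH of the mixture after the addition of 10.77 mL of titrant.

Initial n(HClO) = 0.1498 x 0.02029 = 0.003039 mol.
n(LiOH) added = 0.1746 x 0.01077 = 0.001880 mol, converting that many moles of HClO to ClO-.
Remaining n(HClO) = 0.001159 mol; n(ClO-) = 0.001880 mol.
By Henderson-Hasselbalch, pH = pKa + log([A^-]/[HA]) = 7.52 + log(0.001880/0.001159) = 7.52 + (+0.21) = 7.73.

7.73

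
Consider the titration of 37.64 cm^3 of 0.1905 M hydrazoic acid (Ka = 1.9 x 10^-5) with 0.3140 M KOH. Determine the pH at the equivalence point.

n(HN3) = 0.1905 x 0.03764 = 0.007170 mol; V(KOH) at equivalence = 0.007170/0.3140 = 0.02284 L.
At equivalence all the acid is converted to N3-; total volume = 0.03764 + 0.02284 = 0.06048 L, so [N3-] = 0.007170/0.06048 = 0.1186 M.
Kb = Kw/Ka = 1.0e-14 / 1.9 x 10^-5 = 5.26e-10.
[OH^-] = sqrt(Kb x [N3-]) = sqrt(5.26e-10 x 0.1186) = 7.90e-6 M.
pOH = 5.10, so pH = 14.00 - 5.10 = 8.90.

8.90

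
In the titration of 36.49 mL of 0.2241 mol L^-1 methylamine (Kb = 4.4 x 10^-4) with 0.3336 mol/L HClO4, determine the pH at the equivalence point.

n(CH3NH2) = 0.2241 x 0.03649 = 0.008177 mol; V(HClO4) at equivalence = 0.008177/0.3336 = 0.02451 L.
At equivalence the base is fully converted to CH3NH3+; total volume = 0.06100 L, so [CH3NH3+] = 0.008177/0.06100 = 0.1341 M.
Ka(CH3NH3+) = Kw/Kb = 1.0e-14 / 4.4 x 10^-4 = 2.27e-11.
[H^+] = sqrt(Ka x [CH3NH3+]) = sqrt(2.27e-11 x 0.1341) = 1.75e-6 M.
pH = -log(1.75e-6) = 5.76.

5.76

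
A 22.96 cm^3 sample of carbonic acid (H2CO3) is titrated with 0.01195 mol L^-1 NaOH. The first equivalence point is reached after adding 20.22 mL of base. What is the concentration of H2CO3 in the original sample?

0.0105 M

n(NaOH) = 0.01195 x 0.02022 = 0.0002416 mol.
At the first equivalence point, 1 mol OH^- react per mol H2CO3, so n(H2CO3) = 0.0002416 / 1 = 0.0002416 mol.
[H2CO3] = 0.0002416 / 0.02296 L = 0.0105 M.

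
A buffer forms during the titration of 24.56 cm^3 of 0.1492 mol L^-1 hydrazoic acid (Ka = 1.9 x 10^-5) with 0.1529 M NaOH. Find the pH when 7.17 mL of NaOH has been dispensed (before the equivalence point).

Initial n(HN3) = 0.1492 x 0.02456 = 0.003664 mol.
n(NaOH) added = 0.1529 x 0.007170 = 0.001096 mol, converting that many moles of HN3 to N3-.
Remaining n(HN3) = 0.002568 mol; n(N3-) = 0.001096 mol.
By Henderson-Hasselbalch, pH = pKa + log([A^-]/[HA]) = 4.72 + log(0.001096/0.002568) = 4.72 + (-0.37) = 4.35.

4.35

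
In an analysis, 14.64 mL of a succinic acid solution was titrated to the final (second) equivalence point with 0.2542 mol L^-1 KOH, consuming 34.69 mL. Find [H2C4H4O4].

n(KOH) = 0.2542 x 0.03469 = 0.008818 mol.
At the final (second) equivalence point, 2 mol OH^- react per mol H2C4H4O4, so n(H2C4H4O4) = 0.008818 / 2 = 0.004409 mol.
[H2C4H4O4] = 0.004409 / 0.01464 L = 0.301 M.

0.301 M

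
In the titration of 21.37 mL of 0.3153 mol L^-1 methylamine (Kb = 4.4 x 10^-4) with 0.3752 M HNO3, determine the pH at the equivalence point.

n(CH3NH2) = 0.3153 x 0.02137 = 0.006738 mol; V(HNO3) at equivalence = 0.006738/0.3752 = 0.01796 L.
At equivalence the base is fully converted to CH3NH3+; total volume = 0.03933 L, so [CH3NH3+] = 0.006738/0.03933 = 0.1713 M.
Ka(CH3NH3+) = Kw/Kb = 1.0e-14 / 4.4 x 10^-4 = 2.27e-11.
[H^+] = sqrt(Ka x [CH3NH3+]) = sqrt(2.27e-11 x 0.1713) = 1.97e-6 M.
pH = -log(1.97e-6) = 5.70.

5.70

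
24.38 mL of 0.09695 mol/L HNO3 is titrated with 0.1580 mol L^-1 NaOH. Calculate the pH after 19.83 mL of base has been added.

12.24

n(acid) = 0.09695 x 0.02438 = 0.002364 mol; n(NaOH) added = 0.1580 x 0.01983 = 0.003133 mol.
Base is in excess by 0.003133 - 0.002364 = 0.0007695 mol in a total volume of 0.04421 L.
[OH^-] = 0.0007695/0.04421 = 0.01741 M, so pOH = 1.76 and pH = 14.00 - 1.76 = 12.24.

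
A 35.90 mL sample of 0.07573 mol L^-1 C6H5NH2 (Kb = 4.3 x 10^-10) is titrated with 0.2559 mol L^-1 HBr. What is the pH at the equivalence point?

2.93

n(C6H5NH2) = 0.07573 x 0.03590 = 0.002719 mol; V(HBr) at equivalence = 0.002719/0.2559 = 0.01062 L.
At equivalence the base is fully converted to C6H5NH3+; total volume = 0.04652 L, so [C6H5NH3+] = 0.002719/0.04652 = 0.05844 M.
Ka(C6H5NH3+) = Kw/Kb = 1.0e-14 / 4.3 x 10^-10 = 2.33e-5.
[H^+] = sqrt(Ka x [C6H5NH3+]) = sqrt(2.33e-5 x 0.05844) = 0.00117 M.
pH = -log(0.00117) = 2.93.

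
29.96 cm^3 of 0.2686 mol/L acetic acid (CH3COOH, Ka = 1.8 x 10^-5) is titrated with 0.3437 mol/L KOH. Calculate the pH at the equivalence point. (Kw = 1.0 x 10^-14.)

n(CH3COOH) = 0.2686 x 0.02996 = 0.008047 mol; V(KOH) at equivalence = 0.008047/0.3437 = 0.02341 L.
At equivalence all the acid is converted to CH3COO-; total volume = 0.02996 + 0.02341 = 0.05337 L, so [CH3COO-] = 0.008047/0.05337 = 0.1508 M.
Kb = Kw/Ka = 1.0e-14 / 1.8 x 10^-5 = 5.56e-10.
[OH^-] = sqrt(Kb x [CH3COO-]) = sqrt(5.56e-10 x 0.1508) = 9.15e-6 M.
pOH = 5.04, so pH = 14.00 - 5.04 = 8.96.

8.96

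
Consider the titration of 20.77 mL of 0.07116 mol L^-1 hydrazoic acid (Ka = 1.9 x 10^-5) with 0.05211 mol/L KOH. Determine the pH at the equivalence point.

n(HN3) = 0.07116 x 0.02077 = 0.001478 mol; V(KOH) at equivalence = 0.001478/0.05211 = 0.02836 L.
At equivalence all the acid is converted to N3-; total volume = 0.02077 + 0.02836 = 0.04913 L, so [N3-] = 0.001478/0.04913 = 0.03008 M.
Kb = Kw/Ka = 1.0e-14 / 1.9 x 10^-5 = 5.26e-10.
[OH^-] = sqrt(Kb x [N3-]) = sqrt(5.26e-10 x 0.03008) = 3.98e-6 M.
pOH = 5.40, so pH = 14.00 - 5.40 = 8.60.

8.60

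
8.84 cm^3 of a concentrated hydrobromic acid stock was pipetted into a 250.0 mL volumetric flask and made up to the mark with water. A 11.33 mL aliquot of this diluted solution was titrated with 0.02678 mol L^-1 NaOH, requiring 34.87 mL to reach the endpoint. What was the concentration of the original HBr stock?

2.33 M

n(NaOH) = 0.02678 x 0.03487 = 0.0009338 mol.
n(HBr) in the aliquot = 0.0009338 mol.
[diluted HBr] = 0.0009338 / 0.01133 = 0.08242 M.
Dilution factor = 250.0/8.840 = 28.28, so [stock] = 0.08242 x 28.28 = 2.33 M.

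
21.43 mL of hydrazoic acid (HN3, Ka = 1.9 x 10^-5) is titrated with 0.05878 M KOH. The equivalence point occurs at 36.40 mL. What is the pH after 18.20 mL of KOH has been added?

4.72

18.20 mL is exactly half the equivalence volume (36.40/2), i.e. the half-equivalence point.
There, n(HA) = n(A^-), so pH = pKa = -log(1.9 x 10^-5) = 4.72.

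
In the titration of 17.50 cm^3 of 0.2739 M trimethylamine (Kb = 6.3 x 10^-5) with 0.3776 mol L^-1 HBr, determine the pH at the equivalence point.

n((CH3)3N) = 0.2739 x 0.01750 = 0.004793 mol; V(HBr) at equivalence = 0.004793/0.3776 = 0.01269 L.
At equivalence the base is fully converted to (CH3)3NH+; total volume = 0.03019 L, so [(CH3)3NH+] = 0.004793/0.03019 = 0.1587 M.
Ka((CH3)3NH+) = Kw/Kb = 1.0e-14 / 6.3 x 10^-5 = 1.59e-10.
[H^+] = sqrt(Ka x [(CH3)3NH+]) = sqrt(1.59e-10 x 0.1587) = 5.02e-6 M.
pH = -log(5.02e-6) = 5.30.

5.30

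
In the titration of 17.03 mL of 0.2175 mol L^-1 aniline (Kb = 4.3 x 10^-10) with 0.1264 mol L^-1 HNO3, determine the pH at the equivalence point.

2.87

n(C6H5NH2) = 0.2175 x 0.01703 = 0.003704 mol; V(HNO3) at equivalence = 0.003704/0.1264 = 0.02930 L.
At equivalence the base is fully converted to C6H5NH3+; total volume = 0.04633 L, so [C6H5NH3+] = 0.003704/0.04633 = 0.07994 M.
Ka(C6H5NH3+) = Kw/Kb = 1.0e-14 / 4.3 x 10^-10 = 2.33e-5.
[H^+] = sqrt(Ka x [C6H5NH3+]) = sqrt(2.33e-5 x 0.07994) = 0.00136 M.
pH = -log(0.00136) = 2.87.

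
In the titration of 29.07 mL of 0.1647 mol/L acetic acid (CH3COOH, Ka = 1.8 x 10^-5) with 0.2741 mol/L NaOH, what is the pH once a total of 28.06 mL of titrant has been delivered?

n(acid) = 0.1647 x 0.02907 = 0.004788 mol; n(NaOH) added = 0.2741 x 0.02806 = 0.007691 mol.
Base is in excess by 0.007691 - 0.004788 = 0.002903 mol in a total volume of 0.05713 L.
[OH^-] = 0.002903/0.05713 = 0.05082 M, so pOH = 1.29 and pH = 14.00 - 1.29 = 12.71.

12.71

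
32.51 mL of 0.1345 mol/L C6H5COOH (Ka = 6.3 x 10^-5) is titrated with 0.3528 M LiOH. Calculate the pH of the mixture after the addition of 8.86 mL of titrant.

4.60

Initial n(C6H5COOH) = 0.1345 x 0.03251 = 0.004373 mol.
n(LiOH) added = 0.3528 x 0.008860 = 0.003126 mol, converting that many moles of C6H5COOH to C6H5COO-.
Remaining n(C6H5COOH) = 0.001247 mol; n(C6H5COO-) = 0.003126 mol.
By Henderson-Hasselbalch, pH = pKa + log([A^-]/[HA]) = 4.20 + log(0.003126/0.001247) = 4.20 + (+0.40) = 4.60.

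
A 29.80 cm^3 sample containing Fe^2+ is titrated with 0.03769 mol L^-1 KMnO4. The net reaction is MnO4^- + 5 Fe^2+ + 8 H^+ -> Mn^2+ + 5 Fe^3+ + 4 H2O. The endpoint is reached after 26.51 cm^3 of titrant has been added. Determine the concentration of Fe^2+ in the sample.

0.168 M

n(KMnO4) = 0.03769 x 0.02651 = 0.0009992 mol.
From the balanced equation, 1 mol KMnO4 reacts with 5 mol Fe^2+, so n(Fe^2+) = 0.0009992 x 5/1 = 0.004996 mol.
[Fe^2+] = 0.004996 / 0.02980 L = 0.168 M.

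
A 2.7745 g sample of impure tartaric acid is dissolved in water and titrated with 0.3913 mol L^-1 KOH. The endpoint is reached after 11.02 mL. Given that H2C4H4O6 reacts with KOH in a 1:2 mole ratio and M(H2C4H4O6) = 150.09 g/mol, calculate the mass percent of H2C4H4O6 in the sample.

11.7%

n(KOH) = 0.3913 x 0.01102 = 0.004312 mol.
n(H2C4H4O6) = 0.004312 / 2 = 0.002156 mol.
mass of H2C4H4O6 = 0.002156 x 150.09 = 0.3236 g.
% purity = 0.3236 / 2.7745 x 100 = 11.7%.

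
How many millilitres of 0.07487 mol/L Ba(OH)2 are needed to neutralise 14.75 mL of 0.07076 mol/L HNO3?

n(HNO3) = 0.07076 mol/L x 0.01475 L = 0.001044 mol.
The neutralisation is 2 HNO3 : 1 Ba(OH)2, so n(Ba(OH)2) = 0.001044 x 1/2 = 0.0005219 mol.
V(Ba(OH)2) = 0.0005219 / 0.07487 = 0.006970 L = 6.97 mL.

6.97 mL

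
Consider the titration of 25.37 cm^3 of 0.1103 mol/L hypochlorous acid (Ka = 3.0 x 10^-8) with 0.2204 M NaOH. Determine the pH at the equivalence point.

10.19

n(HClO) = 0.1103 x 0.02537 = 0.002798 mol; V(NaOH) at equivalence = 0.002798/0.2204 = 0.01270 L.
At equivalence all the acid is converted to ClO-; total volume = 0.02537 + 0.01270 = 0.03807 L, so [ClO-] = 0.002798/0.03807 = 0.07351 M.
Kb = Kw/Ka = 1.0e-14 / 3.0 x 10^-8 = 3.33e-7.
[OH^-] = sqrt(Kb x [ClO-]) = sqrt(3.33e-7 x 0.07351) = 0.000157 M.
pOH = 3.81, so pH = 14.00 - 3.81 = 10.19.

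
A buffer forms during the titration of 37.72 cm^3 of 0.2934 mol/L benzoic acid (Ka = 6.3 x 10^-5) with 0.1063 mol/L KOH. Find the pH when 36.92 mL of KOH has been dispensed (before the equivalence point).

Initial n(C6H5COOH) = 0.2934 x 0.03772 = 0.01107 mol.
n(KOH) added = 0.1063 x 0.03692 = 0.003925 mol, converting that many moles of C6H5COOH to C6H5COO-.
Remaining n(C6H5COOH) = 0.007142 mol; n(C6H5COO-) = 0.003925 mol.
By Henderson-Hasselbalch, pH = pKa + log([A^-]/[HA]) = 4.20 + log(0.003925/0.007142) = 4.20 + (-0.26) = 3.94.

3.94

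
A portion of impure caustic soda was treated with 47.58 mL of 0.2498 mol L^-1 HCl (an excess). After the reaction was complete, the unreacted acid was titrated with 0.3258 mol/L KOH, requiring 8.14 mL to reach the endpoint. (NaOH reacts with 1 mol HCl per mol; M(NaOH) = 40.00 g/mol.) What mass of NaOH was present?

Total n(HCl) added = 0.2498 x 0.04758 = 0.01189 mol.
n(KOH) used = 0.3258 x 0.008140 = 0.002652 mol, which equals the excess n(HCl).
So n(HCl) consumed by the sample = 0.01189 - 0.002652 = 0.009233 mol.
n(NaOH) = 0.009233 / 1 = 0.009233 mol.
mass = 0.009233 mol x 40.00 g/mol = 0.369 g.

0.369 g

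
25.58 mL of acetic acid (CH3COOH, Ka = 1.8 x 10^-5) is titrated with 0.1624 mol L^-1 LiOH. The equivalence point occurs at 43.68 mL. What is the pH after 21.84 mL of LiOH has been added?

4.74

21.84 mL is exactly half the equivalence volume (43.68/2), i.e. the half-equivalence point.
There, n(HA) = n(A^-), so pH = pKa = -log(1.8 x 10^-5) = 4.74.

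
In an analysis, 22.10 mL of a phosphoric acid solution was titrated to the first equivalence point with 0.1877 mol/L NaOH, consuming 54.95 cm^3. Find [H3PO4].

n(NaOH) = 0.1877 x 0.05495 = 0.01031 mol.
At the first equivalence point, 1 mol OH^- react per mol H3PO4, so n(H3PO4) = 0.01031 / 1 = 0.01031 mol.
[H3PO4] = 0.01031 / 0.02210 L = 0.467 M.

0.467 M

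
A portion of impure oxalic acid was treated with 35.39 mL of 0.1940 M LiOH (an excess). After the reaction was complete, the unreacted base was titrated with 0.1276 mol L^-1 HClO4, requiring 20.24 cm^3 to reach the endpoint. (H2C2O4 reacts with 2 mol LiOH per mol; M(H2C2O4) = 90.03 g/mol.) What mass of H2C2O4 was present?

0.193 g

Total n(LiOH) added = 0.1940 x 0.03539 = 0.006866 mol.
n(HClO4) used = 0.1276 x 0.02024 = 0.002583 mol, which equals the excess n(LiOH).
So n(LiOH) consumed by the sample = 0.006866 - 0.002583 = 0.004283 mol.
n(H2C2O4) = 0.004283 / 2 = 0.002142 mol.
mass = 0.002142 mol x 90.03 g/mol = 0.193 g.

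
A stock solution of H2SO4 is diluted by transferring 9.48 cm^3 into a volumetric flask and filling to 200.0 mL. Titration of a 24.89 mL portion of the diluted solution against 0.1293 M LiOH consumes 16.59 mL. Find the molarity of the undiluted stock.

0.909 M

n(LiOH) = 0.1293 x 0.01659 = 0.002145 mol.
n(H2SO4) in the aliquot = 0.002145 x 1/2 = 0.001073 mol.
[diluted H2SO4] = 0.001073 / 0.02489 = 0.04309 M.
Dilution factor = 200.0/9.480 = 21.10, so [stock] = 0.04309 x 21.10 = 0.909 M.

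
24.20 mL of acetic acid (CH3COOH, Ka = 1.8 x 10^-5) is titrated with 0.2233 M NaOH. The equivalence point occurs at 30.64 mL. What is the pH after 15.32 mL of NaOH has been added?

15.32 mL is exactly half the equivalence volume (30.64/2), i.e. the half-equivalence point.
There, n(HA) = n(A^-), so pH = pKa = -log(1.8 x 10^-5) = 4.74.

4.74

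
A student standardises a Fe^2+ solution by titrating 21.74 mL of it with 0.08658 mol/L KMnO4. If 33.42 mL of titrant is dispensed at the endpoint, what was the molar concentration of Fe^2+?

0.665 M

n(KMnO4) = 0.08658 x 0.03342 = 0.002894 mol.
From the balanced equation, 1 mol KMnO4 reacts with 5 mol Fe^2+, so n(Fe^2+) = 0.002894 x 5/1 = 0.01447 mol.
[Fe^2+] = 0.01447 / 0.02174 L = 0.665 M.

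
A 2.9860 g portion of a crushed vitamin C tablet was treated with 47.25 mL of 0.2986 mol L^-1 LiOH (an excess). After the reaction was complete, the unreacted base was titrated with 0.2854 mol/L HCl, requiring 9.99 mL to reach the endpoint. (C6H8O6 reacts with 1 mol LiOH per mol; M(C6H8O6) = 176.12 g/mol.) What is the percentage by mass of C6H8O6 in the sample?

66.4%

Total n(LiOH) added = 0.2986 x 0.04725 = 0.01411 mol.
n(HCl) used = 0.2854 x 0.009990 = 0.002851 mol, which equals the excess n(LiOH).
So n(LiOH) consumed by the sample = 0.01411 - 0.002851 = 0.01126 mol.
n(C6H8O6) = 0.01126 / 1 = 0.01126 mol.
mass C6H8O6 = 0.01126 x 176.12 = 1.983 g, so %C6H8O6 = 1.983/2.9860 x 100 = 66.4%.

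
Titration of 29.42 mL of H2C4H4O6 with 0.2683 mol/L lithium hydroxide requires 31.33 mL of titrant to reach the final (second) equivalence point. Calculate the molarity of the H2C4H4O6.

n(LiOH) = 0.2683 x 0.03133 = 0.008406 mol.
At the final (second) equivalence point, 2 mol OH^- react per mol H2C4H4O6, so n(H2C4H4O6) = 0.008406 / 2 = 0.004203 mol.
[H2C4H4O6] = 0.004203 / 0.02942 L = 0.143 M.

0.143 M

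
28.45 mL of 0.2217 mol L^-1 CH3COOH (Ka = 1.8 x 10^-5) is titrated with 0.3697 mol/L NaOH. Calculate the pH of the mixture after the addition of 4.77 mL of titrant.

Initial n(CH3COOH) = 0.2217 x 0.02845 = 0.006307 mol.
n(NaOH) added = 0.3697 x 0.004770 = 0.001763 mol, converting that many moles of CH3COOH to CH3COO-.
Remaining n(CH3COOH) = 0.004544 mol; n(CH3COO-) = 0.001763 mol.
By Henderson-Hasselbalch, pH = pKa + log([A^-]/[HA]) = 4.74 + log(0.001763/0.004544) = 4.74 + (-0.41) = 4.33.

4.33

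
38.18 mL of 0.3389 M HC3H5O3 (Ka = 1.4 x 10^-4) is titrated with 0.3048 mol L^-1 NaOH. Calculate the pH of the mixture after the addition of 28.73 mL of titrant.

Initial n(HC3H5O3) = 0.3389 x 0.03818 = 0.01294 mol.
n(NaOH) added = 0.3048 x 0.02873 = 0.008757 mol, converting that many moles of HC3H5O3 to C3H5O3-.
Remaining n(HC3H5O3) = 0.004182 mol; n(C3H5O3-) = 0.008757 mol.
By Henderson-Hasselbalch, pH = pKa + log([A^-]/[HA]) = 3.85 + log(0.008757/0.004182) = 3.85 + (+0.32) = 4.17.

4.17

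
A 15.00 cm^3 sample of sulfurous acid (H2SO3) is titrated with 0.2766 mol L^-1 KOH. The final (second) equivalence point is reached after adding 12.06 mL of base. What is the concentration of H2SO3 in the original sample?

n(KOH) = 0.2766 x 0.01206 = 0.003336 mol.
At the final (second) equivalence point, 2 mol OH^- react per mol H2SO3, so n(H2SO3) = 0.003336 / 2 = 0.001668 mol.
[H2SO3] = 0.001668 / 0.01500 L = 0.111 M.

0.111 M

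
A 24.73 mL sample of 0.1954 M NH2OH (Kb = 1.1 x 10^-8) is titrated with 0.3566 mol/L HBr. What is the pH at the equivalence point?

3.47

n(NH2OH) = 0.1954 x 0.02473 = 0.004832 mol; V(HBr) at equivalence = 0.004832/0.3566 = 0.01355 L.
At equivalence the base is fully converted to NH3OH+; total volume = 0.03828 L, so [NH3OH+] = 0.004832/0.03828 = 0.1262 M.
Ka(NH3OH+) = Kw/Kb = 1.0e-14 / 1.1 x 10^-8 = 9.09e-7.
[H^+] = sqrt(Ka x [NH3OH+]) = sqrt(9.09e-7 x 0.1262) = 0.000339 M.
pH = -log(0.000339) = 3.47.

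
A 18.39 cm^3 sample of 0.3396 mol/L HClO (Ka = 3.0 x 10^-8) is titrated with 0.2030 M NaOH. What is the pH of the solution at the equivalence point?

n(HClO) = 0.3396 x 0.01839 = 0.006245 mol; V(NaOH) at equivalence = 0.006245/0.2030 = 0.03076 L.
At equivalence all the acid is converted to ClO-; total volume = 0.01839 + 0.03076 = 0.04915 L, so [ClO-] = 0.006245/0.04915 = 0.1271 M.
Kb = Kw/Ka = 1.0e-14 / 3.0 x 10^-8 = 3.33e-7.
[OH^-] = sqrt(Kb x [ClO-]) = sqrt(3.33e-7 x 0.1271) = 0.000206 M.
pOH = 3.69, so pH = 14.00 - 3.69 = 10.31.

10.31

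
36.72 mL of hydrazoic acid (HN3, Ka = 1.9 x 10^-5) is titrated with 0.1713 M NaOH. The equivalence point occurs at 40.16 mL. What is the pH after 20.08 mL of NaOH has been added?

4.72

20.08 mL is exactly half the equivalence volume (40.16/2), i.e. the half-equivalence point.
There, n(HA) = n(A^-), so pH = pKa = -log(1.9 x 10^-5) = 4.72.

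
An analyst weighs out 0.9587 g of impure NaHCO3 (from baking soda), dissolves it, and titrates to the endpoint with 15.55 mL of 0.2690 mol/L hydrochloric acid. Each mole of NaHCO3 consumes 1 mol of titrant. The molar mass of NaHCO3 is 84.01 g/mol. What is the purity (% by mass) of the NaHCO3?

36.7%

n(HCl) = 0.2690 x 0.01555 = 0.004183 mol.
n(NaHCO3) = 0.004183 / 1 = 0.004183 mol.
mass of NaHCO3 = 0.004183 x 84.01 = 0.3514 g.
% purity = 0.3514 / 0.9587 x 100 = 36.7%.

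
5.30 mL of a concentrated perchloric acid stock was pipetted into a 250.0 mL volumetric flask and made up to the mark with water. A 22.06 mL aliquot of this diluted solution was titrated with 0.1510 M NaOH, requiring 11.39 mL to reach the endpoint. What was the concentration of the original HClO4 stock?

n(NaOH) = 0.1510 x 0.01139 = 0.001720 mol.
n(HClO4) in the aliquot = 0.001720 mol.
[diluted HClO4] = 0.001720 / 0.02206 = 0.07796 M.
Dilution factor = 250.0/5.300 = 47.17, so [stock] = 0.07796 x 47.17 = 3.68 M.

3.68 M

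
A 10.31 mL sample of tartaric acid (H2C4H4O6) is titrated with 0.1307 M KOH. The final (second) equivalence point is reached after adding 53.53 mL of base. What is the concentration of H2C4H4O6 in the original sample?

n(KOH) = 0.1307 x 0.05353 = 0.006996 mol.
At the final (second) equivalence point, 2 mol OH^- react per mol H2C4H4O6, so n(H2C4H4O6) = 0.006996 / 2 = 0.003498 mol.
[H2C4H4O6] = 0.003498 / 0.01031 L = 0.339 M.

0.339 M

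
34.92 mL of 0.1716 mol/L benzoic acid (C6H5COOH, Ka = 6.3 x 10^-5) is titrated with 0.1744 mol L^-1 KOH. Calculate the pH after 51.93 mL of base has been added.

n(acid) = 0.1716 x 0.03492 = 0.005992 mol; n(KOH) added = 0.1744 x 0.05193 = 0.009057 mol.
Base is in excess by 0.009057 - 0.005992 = 0.003064 mol in a total volume of 0.08685 L.
[OH^-] = 0.003064/0.08685 = 0.03528 M, so pOH = 1.45 and pH = 14.00 - 1.45 = 12.55.

12.55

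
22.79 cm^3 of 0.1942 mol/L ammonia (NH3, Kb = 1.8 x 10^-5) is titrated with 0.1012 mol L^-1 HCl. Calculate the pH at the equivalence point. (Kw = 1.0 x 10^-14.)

5.22

n(NH3) = 0.1942 x 0.02279 = 0.004426 mol; V(HCl) at equivalence = 0.004426/0.1012 = 0.04373 L.
At equivalence the base is fully converted to NH4+; total volume = 0.06652 L, so [NH4+] = 0.004426/0.06652 = 0.06653 M.
Ka(NH4+) = Kw/Kb = 1.0e-14 / 1.8 x 10^-5 = 5.56e-10.
[H^+] = sqrt(Ka x [NH4+]) = sqrt(5.56e-10 x 0.06653) = 6.08e-6 M.
pH = -log(6.08e-6) = 5.22.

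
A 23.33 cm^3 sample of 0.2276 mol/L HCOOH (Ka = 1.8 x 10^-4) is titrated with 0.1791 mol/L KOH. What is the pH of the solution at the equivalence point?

n(HCOOH) = 0.2276 x 0.02333 = 0.005310 mol; V(KOH) at equivalence = 0.005310/0.1791 = 0.02965 L.
At equivalence all the acid is converted to HCOO-; total volume = 0.02333 + 0.02965 = 0.05298 L, so [HCOO-] = 0.005310/0.05298 = 0.1002 M.
Kb = Kw/Ka = 1.0e-14 / 1.8 x 10^-4 = 5.56e-11.
[OH^-] = sqrt(Kb x [HCOO-]) = sqrt(5.56e-11 x 0.1002) = 2.36e-6 M.
pOH = 5.63, so pH = 14.00 - 5.63 = 8.37.

8.37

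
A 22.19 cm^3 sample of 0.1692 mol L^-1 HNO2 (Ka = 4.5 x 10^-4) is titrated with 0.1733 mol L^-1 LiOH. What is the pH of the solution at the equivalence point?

8.14

n(HNO2) = 0.1692 x 0.02219 = 0.003755 mol; V(LiOH) at equivalence = 0.003755/0.1733 = 0.02167 L.
At equivalence all the acid is converted to NO2-; total volume = 0.02219 + 0.02167 = 0.04386 L, so [NO2-] = 0.003755/0.04386 = 0.08561 M.
Kb = Kw/Ka = 1.0e-14 / 4.5 x 10^-4 = 2.22e-11.
[OH^-] = sqrt(Kb x [NO2-]) = sqrt(2.22e-11 x 0.08561) = 1.38e-6 M.
pOH = 5.86, so pH = 14.00 - 5.86 = 8.14.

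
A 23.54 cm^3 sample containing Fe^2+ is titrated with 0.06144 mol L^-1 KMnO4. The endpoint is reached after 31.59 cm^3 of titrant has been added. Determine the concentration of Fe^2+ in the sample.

n(KMnO4) = 0.06144 x 0.03159 = 0.001941 mol.
From the balanced equation, 1 mol KMnO4 reacts with 5 mol Fe^2+, so n(Fe^2+) = 0.001941 x 5/1 = 0.009704 mol.
[Fe^2+] = 0.009704 / 0.02354 L = 0.412 M.

0.412 M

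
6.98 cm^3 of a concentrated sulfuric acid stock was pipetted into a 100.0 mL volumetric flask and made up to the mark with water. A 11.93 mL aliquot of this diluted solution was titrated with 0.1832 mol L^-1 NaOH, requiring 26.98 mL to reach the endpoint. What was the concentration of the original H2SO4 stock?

n(NaOH) = 0.1832 x 0.02698 = 0.004943 mol.
n(H2SO4) in the aliquot = 0.004943 x 1/2 = 0.002471 mol.
[diluted H2SO4] = 0.002471 / 0.01193 = 0.2072 M.
Dilution factor = 100.0/6.980 = 14.33, so [stock] = 0.2072 x 14.33 = 2.97 M.

2.97 M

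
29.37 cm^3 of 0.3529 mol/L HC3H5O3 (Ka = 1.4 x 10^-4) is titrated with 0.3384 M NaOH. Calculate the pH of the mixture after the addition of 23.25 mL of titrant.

Initial n(HC3H5O3) = 0.3529 x 0.02937 = 0.01036 mol.
n(NaOH) added = 0.3384 x 0.02325 = 0.007868 mol, converting that many moles of HC3H5O3 to C3H5O3-.
Remaining n(HC3H5O3) = 0.002497 mol; n(C3H5O3-) = 0.007868 mol.
By Henderson-Hasselbalch, pH = pKa + log([A^-]/[HA]) = 3.85 + log(0.007868/0.002497) = 3.85 + (+0.50) = 4.35.

4.35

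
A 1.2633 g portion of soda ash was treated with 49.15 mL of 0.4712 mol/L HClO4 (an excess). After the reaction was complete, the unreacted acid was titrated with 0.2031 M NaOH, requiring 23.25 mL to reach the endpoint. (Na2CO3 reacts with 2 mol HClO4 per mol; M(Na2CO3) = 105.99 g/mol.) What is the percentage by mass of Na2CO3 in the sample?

Total n(HClO4) added = 0.4712 x 0.04915 = 0.02316 mol.
n(NaOH) used = 0.2031 x 0.02325 = 0.004722 mol, which equals the excess n(HClO4).
So n(HClO4) consumed by the sample = 0.02316 - 0.004722 = 0.01844 mol.
n(Na2CO3) = 0.01844 / 2 = 0.009219 mol.
mass Na2CO3 = 0.009219 x 105.99 = 0.9771 g, so %Na2CO3 = 0.9771/1.2633 x 100 = 77.3%.

77.3%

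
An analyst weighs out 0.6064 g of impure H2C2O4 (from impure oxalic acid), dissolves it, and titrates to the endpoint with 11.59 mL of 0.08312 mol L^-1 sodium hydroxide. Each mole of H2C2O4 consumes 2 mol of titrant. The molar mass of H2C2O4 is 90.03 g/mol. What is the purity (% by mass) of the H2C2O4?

n(NaOH) = 0.08312 x 0.01159 = 0.0009634 mol.
n(H2C2O4) = 0.0009634 / 2 = 0.0004817 mol.
mass of H2C2O4 = 0.0004817 x 90.03 = 0.04337 g.
% purity = 0.04337 / 0.6064 x 100 = 7.15%.

7.15%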